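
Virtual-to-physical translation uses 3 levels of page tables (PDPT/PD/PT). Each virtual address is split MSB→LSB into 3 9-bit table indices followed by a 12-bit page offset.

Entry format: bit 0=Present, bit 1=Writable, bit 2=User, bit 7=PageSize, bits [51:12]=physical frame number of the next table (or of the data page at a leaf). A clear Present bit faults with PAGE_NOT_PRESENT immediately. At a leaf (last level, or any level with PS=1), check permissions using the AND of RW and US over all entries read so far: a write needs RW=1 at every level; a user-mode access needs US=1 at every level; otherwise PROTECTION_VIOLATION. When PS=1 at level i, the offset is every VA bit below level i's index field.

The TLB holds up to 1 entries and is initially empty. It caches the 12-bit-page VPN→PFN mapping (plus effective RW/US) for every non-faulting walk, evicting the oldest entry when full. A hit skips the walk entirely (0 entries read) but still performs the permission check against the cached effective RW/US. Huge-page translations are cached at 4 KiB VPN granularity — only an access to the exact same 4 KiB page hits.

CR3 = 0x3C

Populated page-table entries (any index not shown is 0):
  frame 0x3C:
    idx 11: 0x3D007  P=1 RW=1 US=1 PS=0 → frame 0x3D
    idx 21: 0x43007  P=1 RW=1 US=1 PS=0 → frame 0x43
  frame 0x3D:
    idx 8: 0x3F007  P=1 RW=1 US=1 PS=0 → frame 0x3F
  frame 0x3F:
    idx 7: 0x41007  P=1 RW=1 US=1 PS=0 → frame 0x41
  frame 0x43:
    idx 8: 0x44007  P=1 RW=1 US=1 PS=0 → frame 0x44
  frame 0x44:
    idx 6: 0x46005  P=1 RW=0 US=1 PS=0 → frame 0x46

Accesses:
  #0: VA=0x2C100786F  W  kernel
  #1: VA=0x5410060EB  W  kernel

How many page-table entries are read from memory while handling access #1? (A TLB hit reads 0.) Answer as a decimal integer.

Walk each access:
#0 VA=0x2C100786F (w,kernel):
  [0] read 0x3C idx=11: raw=0x3D007 flags P=1 W=1 U=1 S=0
  [1] read 0x3D idx=8: raw=0x3F007 flags P=1 W=1 U=1 S=0
  [2] read 0x3F idx=7: raw=0x41007 flags P=1 W=1 U=1 S=0
  ✓ 0x4186F  — 3 lookups
#1 VA=0x5410060EB (w,kernel):
  [0] read 0x3C idx=21: raw=0x43007 flags P=1 W=1 U=1 S=0
  [1] read 0x43 idx=8: raw=0x44007 flags P=1 W=1 U=1 S=0
  [2] read 0x44 idx=6: raw=0x46005 flags P=1 W=0 U=1 S=0
  ✗ PROTECTION_VIOLATION  [3 reads]

Entries read for #1: 3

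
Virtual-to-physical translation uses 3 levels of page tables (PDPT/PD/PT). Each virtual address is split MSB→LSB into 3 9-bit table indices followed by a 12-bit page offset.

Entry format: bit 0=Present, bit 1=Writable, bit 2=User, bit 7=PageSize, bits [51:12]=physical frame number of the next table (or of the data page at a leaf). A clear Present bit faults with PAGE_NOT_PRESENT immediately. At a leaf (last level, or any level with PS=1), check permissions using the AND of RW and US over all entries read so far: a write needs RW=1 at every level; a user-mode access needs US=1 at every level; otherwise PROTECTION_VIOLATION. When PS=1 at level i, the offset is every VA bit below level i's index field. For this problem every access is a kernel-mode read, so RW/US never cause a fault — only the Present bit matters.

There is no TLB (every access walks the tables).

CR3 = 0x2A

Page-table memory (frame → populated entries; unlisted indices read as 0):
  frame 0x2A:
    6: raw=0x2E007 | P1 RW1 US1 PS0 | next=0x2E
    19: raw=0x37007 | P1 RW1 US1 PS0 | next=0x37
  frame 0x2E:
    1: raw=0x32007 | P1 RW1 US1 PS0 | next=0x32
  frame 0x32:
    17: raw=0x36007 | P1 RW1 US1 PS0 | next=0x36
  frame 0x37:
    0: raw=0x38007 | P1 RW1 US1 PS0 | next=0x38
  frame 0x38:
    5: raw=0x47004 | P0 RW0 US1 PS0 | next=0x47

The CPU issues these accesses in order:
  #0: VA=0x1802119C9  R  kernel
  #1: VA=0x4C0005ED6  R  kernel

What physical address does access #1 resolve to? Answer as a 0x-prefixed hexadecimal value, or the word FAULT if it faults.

Per-access translation:
#0 VA=0x1802119C9 (r,kernel):
  L0: frame=0x2A idx=6 entry=0x2E007 [P=1 RW=1 US=1 PS=0]
  L1: frame=0x2E idx=1 entry=0x32007 [P=1 RW=1 US=1 PS=0]
  L2: frame=0x32 idx=17 entry=0x36007 [P=1 RW=1 US=1 PS=0]
  ✓ 0x369C9  — 3 lookups
#1 VA=0x4C0005ED6 (r,kernel):
  L0: frame=0x2A idx=19 entry=0x37007 [P=1 RW=1 US=1 PS=0]
  L1: frame=0x37 idx=0 entry=0x38007 [P=1 RW=1 US=1 PS=0]
  L2: frame=0x38 idx=5 entry=0x47004 [P=0 RW=0 US=1 PS=0]
  → PAGE_NOT_PRESENT  (3 entries read)

Access #1 PA: FAULT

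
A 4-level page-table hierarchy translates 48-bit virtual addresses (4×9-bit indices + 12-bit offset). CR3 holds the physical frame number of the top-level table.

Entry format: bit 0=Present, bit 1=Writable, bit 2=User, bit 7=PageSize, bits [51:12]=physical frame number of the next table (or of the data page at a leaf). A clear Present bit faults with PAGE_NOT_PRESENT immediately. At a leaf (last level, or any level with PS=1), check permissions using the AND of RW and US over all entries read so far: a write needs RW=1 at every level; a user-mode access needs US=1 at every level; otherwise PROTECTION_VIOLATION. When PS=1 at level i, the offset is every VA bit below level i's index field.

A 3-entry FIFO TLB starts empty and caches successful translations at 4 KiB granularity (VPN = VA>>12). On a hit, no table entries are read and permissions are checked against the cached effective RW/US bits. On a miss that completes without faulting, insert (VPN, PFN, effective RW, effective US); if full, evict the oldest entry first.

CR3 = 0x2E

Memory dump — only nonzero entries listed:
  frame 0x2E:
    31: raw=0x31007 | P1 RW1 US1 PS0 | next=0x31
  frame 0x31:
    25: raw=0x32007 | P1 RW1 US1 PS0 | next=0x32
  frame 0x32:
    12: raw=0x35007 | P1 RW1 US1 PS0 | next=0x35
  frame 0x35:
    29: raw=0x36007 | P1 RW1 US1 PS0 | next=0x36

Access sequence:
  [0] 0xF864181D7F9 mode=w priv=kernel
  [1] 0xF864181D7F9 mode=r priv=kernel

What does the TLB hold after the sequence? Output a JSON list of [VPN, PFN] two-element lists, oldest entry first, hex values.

Trace:
#0 VA=0xF864181D7F9 (w,kernel):
  lvl0: tbl 0x2E, slot 31 ⇒ 0x31007 (P1/RW1/US1/PS0)
  lvl1: tbl 0x31, slot 25 ⇒ 0x32007 (P1/RW1/US1/PS0)
  lvl2: tbl 0x32, slot 12 ⇒ 0x35007 (P1/RW1/US1/PS0)
  lvl3: tbl 0x35, slot 29 ⇒ 0x36007 (P1/RW1/US1/PS0)
  → PA=0x367F9  (4 entries read)
#1 VA=0xF864181D7F9 (r,kernel):
  TLB hit vpn=0xF864181D → PA=0x367F9

TLB: [["0xF864181D", "0x36"]]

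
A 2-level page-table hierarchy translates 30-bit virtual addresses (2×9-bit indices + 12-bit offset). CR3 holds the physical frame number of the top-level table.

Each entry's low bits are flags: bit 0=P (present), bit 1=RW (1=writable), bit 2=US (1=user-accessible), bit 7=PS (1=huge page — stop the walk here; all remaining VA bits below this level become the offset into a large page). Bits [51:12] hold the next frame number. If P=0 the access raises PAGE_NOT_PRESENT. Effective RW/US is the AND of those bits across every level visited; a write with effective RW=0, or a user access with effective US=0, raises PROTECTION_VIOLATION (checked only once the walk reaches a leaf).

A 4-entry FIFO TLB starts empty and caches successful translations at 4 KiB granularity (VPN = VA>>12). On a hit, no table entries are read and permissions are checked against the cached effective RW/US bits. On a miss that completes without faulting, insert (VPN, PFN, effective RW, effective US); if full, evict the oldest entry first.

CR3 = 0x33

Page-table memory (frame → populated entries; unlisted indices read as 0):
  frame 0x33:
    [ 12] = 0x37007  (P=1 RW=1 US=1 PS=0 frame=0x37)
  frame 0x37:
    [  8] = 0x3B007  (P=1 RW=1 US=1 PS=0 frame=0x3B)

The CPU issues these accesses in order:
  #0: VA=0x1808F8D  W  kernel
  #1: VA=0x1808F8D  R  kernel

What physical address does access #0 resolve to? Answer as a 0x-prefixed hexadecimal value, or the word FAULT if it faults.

Trace:
#0 VA=0x1808F8D (w,kernel):
  lvl0: tbl 0x33, slot 12 ⇒ 0x37007 (P1/RW1/US1/PS0)
  lvl1: tbl 0x37, slot 8 ⇒ 0x3B007 (P1/RW1/US1/PS0)
  → PA=0x3BF8D  (2 entries read)
#1 VA=0x1808F8D (r,kernel):
  TLB hit vpn=0x1808 → PA=0x3BF8D

Access #0 PA: 0x3BF8D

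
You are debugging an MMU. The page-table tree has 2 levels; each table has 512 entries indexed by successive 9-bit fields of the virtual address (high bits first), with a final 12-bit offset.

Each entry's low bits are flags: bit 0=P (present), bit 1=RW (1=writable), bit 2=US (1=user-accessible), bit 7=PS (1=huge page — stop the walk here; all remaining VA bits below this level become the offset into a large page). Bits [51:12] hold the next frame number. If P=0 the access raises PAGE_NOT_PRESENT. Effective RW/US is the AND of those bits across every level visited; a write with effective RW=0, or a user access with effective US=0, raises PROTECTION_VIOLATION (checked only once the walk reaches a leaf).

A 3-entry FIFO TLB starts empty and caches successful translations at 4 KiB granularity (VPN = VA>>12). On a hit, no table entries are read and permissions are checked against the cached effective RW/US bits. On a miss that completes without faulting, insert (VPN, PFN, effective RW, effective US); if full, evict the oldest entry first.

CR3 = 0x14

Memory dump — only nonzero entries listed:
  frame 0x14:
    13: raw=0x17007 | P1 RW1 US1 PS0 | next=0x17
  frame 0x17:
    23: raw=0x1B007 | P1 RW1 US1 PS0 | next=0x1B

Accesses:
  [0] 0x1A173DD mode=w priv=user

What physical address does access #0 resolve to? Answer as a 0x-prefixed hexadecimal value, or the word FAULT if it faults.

Per-access translation:
#0 VA=0x1A173DD (w,user):
  L0 @0x14[13] → 0x17007  P=1,RW=1,US=1,PS=0
  L1 @0x17[23] → 0x1B007  P=1,RW=1,US=1,PS=0
  ✓ 0x1B3DD  — 2 lookups

Access #0 PA: 0x1B3DD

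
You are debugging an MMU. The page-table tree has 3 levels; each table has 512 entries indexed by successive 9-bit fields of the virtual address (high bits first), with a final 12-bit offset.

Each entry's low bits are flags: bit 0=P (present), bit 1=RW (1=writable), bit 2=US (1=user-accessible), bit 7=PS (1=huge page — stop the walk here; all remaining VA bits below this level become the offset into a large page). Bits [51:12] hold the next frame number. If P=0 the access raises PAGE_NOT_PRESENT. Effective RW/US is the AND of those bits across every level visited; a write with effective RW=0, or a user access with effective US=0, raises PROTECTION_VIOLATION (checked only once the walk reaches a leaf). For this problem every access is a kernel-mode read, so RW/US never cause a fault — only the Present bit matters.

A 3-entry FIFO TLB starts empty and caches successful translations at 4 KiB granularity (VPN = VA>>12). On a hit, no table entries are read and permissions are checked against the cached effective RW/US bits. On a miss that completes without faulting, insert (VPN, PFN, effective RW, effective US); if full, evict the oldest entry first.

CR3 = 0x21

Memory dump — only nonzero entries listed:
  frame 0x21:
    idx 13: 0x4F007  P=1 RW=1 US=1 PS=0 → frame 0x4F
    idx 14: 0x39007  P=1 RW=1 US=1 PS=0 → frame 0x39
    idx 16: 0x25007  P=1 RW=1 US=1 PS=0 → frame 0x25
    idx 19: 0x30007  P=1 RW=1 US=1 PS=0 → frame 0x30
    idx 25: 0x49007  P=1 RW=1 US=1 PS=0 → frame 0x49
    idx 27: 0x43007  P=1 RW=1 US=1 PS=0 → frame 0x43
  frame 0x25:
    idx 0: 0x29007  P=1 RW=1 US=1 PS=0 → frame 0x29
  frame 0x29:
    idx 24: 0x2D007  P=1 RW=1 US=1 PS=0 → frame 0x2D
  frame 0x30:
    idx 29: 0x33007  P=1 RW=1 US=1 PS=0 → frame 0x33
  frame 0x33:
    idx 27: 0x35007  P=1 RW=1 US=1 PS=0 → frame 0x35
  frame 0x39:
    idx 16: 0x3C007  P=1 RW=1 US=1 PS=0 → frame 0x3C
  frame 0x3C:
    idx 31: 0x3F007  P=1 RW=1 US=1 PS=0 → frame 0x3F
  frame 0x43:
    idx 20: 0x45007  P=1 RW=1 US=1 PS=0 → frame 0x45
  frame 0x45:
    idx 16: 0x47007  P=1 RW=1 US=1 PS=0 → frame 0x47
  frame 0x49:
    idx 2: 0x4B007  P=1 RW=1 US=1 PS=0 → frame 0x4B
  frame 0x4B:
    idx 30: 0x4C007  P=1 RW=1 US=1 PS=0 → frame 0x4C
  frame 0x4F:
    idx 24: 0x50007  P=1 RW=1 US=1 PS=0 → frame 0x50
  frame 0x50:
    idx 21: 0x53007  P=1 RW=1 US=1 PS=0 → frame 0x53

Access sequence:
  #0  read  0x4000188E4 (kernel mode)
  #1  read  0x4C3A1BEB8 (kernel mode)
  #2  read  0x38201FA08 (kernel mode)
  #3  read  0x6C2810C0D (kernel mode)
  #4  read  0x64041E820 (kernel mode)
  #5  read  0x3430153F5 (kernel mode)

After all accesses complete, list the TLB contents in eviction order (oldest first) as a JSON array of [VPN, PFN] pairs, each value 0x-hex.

Trace:
#0 VA=0x4000188E4 (r,kernel):
  L0: frame=0x21 idx=16 entry=0x25007 [P=1 RW=1 US=1 PS=0]
  L1: frame=0x25 idx=0 entry=0x29007 [P=1 RW=1 US=1 PS=0]
  L2: frame=0x29 idx=24 entry=0x2D007 [P=1 RW=1 US=1 PS=0]
  ⇒ phys 0x2D8E4  [3 reads]
#1 VA=0x4C3A1BEB8 (r,kernel):
  L0: frame=0x21 idx=19 entry=0x30007 [P=1 RW=1 US=1 PS=0]
  L1: frame=0x30 idx=29 entry=0x33007 [P=1 RW=1 US=1 PS=0]
  L2: frame=0x33 idx=27 entry=0x35007 [P=1 RW=1 US=1 PS=0]
  ⇒ phys 0x35EB8  [3 reads]
#2 VA=0x38201FA08 (r,kernel):
  L0: frame=0x21 idx=14 entry=0x39007 [P=1 RW=1 US=1 PS=0]
  L1: frame=0x39 idx=16 entry=0x3C007 [P=1 RW=1 US=1 PS=0]
  L2: frame=0x3C idx=31 entry=0x3F007 [P=1 RW=1 US=1 PS=0]
  ⇒ phys 0x3FA08  [3 reads]
#3 VA=0x6C2810C0D (r,kernel):
  L0: frame=0x21 idx=27 entry=0x43007 [P=1 RW=1 US=1 PS=0]
  L1: frame=0x43 idx=20 entry=0x45007 [P=1 RW=1 US=1 PS=0]
  L2: frame=0x45 idx=16 entry=0x47007 [P=1 RW=1 US=1 PS=0]
  ⇒ phys 0x47C0D  [3 reads]
#4 VA=0x64041E820 (r,kernel):
  L0: frame=0x21 idx=25 entry=0x49007 [P=1 RW=1 US=1 PS=0]
  L1: frame=0x49 idx=2 entry=0x4B007 [P=1 RW=1 US=1 PS=0]
  L2: frame=0x4B idx=30 entry=0x4C007 [P=1 RW=1 US=1 PS=0]
  ⇒ phys 0x4C820  [3 reads]
#5 VA=0x3430153F5 (r,kernel):
  L0: frame=0x21 idx=13 entry=0x4F007 [P=1 RW=1 US=1 PS=0]
  L1: frame=0x4F idx=24 entry=0x50007 [P=1 RW=1 US=1 PS=0]
  L2: frame=0x50 idx=21 entry=0x53007 [P=1 RW=1 US=1 PS=0]
  ⇒ phys 0x533F5  [3 reads]

TLB: [["0x6C2810", "0x47"], ["0x64041E", "0x4C"], ["0x343015", "0x53"]]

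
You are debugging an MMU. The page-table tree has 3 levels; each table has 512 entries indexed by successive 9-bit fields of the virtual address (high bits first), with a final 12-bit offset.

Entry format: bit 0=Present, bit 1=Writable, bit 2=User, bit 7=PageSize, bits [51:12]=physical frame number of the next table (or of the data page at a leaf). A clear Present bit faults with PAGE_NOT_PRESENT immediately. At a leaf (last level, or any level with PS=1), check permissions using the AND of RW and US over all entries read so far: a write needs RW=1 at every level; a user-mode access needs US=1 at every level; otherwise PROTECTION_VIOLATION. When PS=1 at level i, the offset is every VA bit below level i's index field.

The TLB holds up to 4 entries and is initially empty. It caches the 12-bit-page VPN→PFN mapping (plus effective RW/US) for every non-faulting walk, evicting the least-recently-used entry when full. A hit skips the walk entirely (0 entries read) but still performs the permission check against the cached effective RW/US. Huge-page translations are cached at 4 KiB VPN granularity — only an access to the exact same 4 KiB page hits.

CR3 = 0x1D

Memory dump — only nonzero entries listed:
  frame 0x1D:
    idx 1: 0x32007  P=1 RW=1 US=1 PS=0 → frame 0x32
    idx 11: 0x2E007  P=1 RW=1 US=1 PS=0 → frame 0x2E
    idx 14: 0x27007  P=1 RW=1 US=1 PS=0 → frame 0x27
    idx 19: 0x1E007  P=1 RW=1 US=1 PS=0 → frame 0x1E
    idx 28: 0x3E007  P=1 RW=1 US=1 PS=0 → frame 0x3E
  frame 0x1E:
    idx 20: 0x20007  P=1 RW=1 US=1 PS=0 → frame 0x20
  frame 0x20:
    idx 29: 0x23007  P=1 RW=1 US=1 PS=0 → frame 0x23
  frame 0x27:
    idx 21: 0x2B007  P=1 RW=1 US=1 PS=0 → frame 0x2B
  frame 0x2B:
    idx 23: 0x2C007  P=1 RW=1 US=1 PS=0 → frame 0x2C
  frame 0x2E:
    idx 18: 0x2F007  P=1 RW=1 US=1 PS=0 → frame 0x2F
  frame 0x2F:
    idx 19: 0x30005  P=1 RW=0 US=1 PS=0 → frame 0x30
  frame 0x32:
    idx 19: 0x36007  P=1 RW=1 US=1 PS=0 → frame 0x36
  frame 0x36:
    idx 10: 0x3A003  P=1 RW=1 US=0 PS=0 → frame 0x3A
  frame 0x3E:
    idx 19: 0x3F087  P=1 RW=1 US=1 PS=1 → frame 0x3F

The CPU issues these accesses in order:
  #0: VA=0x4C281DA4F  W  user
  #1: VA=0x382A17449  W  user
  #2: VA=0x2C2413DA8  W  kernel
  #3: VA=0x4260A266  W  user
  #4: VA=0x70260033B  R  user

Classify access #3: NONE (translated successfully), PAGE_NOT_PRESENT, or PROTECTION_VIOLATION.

Trace:
#0 VA=0x4C281DA4F (w,user):
  L0 @0x1D[19] → 0x1E007  P=1,RW=1,US=1,PS=0
  L1 @0x1E[20] → 0x20007  P=1,RW=1,US=1,PS=0
  L2 @0x20[29] → 0x23007  P=1,RW=1,US=1,PS=0
  ✓ 0x23A4F  — 3 lookups
#1 VA=0x382A17449 (w,user):
  L0 @0x1D[14] → 0x27007  P=1,RW=1,US=1,PS=0
  L1 @0x27[21] → 0x2B007  P=1,RW=1,US=1,PS=0
  L2 @0x2B[23] → 0x2C007  P=1,RW=1,US=1,PS=0
  ✓ 0x2C449  — 3 lookups
#2 VA=0x2C2413DA8 (w,kernel):
  L0 @0x1D[11] → 0x2E007  P=1,RW=1,US=1,PS=0
  L1 @0x2E[18] → 0x2F007  P=1,RW=1,US=1,PS=0
  L2 @0x2F[19] → 0x30005  P=1,RW=0,US=1,PS=0
  ⇒ fault: PROTECTION_VIOLATION  — 3 lookups
#3 VA=0x4260A266 (w,user):
  L0 @0x1D[1] → 0x32007  P=1,RW=1,US=1,PS=0
  L1 @0x32[19] → 0x36007  P=1,RW=1,US=1,PS=0
  L2 @0x36[10] → 0x3A003  P=1,RW=1,US=0,PS=0
  ⇒ fault: PROTECTION_VIOLATION  — 3 lookups
#4 VA=0x70260033B (r,user):
  L0 @0x1D[28] → 0x3E007  P=1,RW=1,US=1,PS=0
  L1 @0x3E[19] → 0x3F087  P=1,RW=1,US=1,PS=1
  ✓ 0x3F33B (huge @L1)  — 2 lookups

Access #3 fault: PROTECTION_VIOLATION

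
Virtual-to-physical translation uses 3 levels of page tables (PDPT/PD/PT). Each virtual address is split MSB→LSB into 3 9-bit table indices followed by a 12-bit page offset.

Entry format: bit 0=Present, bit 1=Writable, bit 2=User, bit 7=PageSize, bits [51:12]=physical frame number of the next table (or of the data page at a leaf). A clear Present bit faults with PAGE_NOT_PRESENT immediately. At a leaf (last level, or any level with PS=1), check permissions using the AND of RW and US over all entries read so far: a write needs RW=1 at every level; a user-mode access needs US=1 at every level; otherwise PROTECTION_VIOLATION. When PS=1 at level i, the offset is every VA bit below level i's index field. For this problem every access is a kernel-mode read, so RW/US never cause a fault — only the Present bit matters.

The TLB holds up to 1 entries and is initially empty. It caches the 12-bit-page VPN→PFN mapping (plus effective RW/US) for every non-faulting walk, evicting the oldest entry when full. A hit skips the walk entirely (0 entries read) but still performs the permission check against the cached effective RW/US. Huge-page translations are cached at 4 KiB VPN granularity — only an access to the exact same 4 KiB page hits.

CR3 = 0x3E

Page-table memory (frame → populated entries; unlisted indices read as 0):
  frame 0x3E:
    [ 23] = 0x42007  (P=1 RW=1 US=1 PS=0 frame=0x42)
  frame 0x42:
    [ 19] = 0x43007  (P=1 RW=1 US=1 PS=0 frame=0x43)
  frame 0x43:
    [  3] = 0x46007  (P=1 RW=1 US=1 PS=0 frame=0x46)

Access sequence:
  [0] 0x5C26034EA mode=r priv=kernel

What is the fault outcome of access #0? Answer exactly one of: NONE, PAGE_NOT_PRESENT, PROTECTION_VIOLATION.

Walk each access:
#0 VA=0x5C26034EA (r,kernel):
  L0 @0x3E[23] → 0x42007  P=1,RW=1,US=1,PS=0
  L1 @0x42[19] → 0x43007  P=1,RW=1,US=1,PS=0
  L2 @0x43[3] → 0x46007  P=1,RW=1,US=1,PS=0
  ✓ 0x464EA  — 3 lookups

Access #0 fault: NONE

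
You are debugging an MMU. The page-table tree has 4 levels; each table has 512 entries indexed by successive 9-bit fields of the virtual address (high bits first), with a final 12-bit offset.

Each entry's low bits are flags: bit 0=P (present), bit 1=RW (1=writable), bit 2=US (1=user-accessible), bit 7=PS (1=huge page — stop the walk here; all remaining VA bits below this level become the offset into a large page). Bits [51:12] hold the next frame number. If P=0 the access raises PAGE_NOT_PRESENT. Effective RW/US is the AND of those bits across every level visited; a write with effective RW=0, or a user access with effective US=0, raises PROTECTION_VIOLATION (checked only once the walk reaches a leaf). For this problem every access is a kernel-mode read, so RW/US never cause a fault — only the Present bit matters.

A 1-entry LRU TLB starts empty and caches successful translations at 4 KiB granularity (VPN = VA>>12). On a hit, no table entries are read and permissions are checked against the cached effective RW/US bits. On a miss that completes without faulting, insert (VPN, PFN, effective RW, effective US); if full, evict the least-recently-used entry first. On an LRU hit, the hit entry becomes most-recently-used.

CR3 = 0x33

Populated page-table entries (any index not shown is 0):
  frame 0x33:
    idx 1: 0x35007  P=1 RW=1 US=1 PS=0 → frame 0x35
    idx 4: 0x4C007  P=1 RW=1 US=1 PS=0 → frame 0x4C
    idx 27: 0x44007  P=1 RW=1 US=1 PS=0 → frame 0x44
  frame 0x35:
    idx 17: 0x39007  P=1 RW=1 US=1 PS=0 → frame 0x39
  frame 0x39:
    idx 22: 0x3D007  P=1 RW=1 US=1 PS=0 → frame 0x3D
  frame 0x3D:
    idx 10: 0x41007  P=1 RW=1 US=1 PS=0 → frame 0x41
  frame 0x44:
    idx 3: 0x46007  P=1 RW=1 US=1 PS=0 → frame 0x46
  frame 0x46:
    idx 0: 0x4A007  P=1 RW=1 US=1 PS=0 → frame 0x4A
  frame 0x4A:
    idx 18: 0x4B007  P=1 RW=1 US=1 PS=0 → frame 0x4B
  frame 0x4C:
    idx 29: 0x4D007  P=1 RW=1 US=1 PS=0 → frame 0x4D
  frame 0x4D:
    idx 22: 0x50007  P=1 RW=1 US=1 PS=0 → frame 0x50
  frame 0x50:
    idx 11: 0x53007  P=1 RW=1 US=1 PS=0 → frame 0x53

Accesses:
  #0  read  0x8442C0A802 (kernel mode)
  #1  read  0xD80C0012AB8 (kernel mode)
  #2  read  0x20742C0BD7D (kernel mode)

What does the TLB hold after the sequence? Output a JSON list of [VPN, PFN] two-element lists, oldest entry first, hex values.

Trace:
#0 VA=0x8442C0A802 (r,kernel):
  L0 @0x33[1] → 0x35007  P=1,RW=1,US=1,PS=0
  L1 @0x35[17] → 0x39007  P=1,RW=1,US=1,PS=0
  L2 @0x39[22] → 0x3D007  P=1,RW=1,US=1,PS=0
  L3 @0x3D[10] → 0x41007  P=1,RW=1,US=1,PS=0
  ⇒ phys 0x41802  [4 reads]
#1 VA=0xD80C0012AB8 (r,kernel):
  L0 @0x33[27] → 0x44007  P=1,RW=1,US=1,PS=0
  L1 @0x44[3] → 0x46007  P=1,RW=1,US=1,PS=0
  L2 @0x46[0] → 0x4A007  P=1,RW=1,US=1,PS=0
  L3 @0x4A[18] → 0x4B007  P=1,RW=1,US=1,PS=0
  ⇒ phys 0x4BAB8  [4 reads]
#2 VA=0x20742C0BD7D (r,kernel):
  L0 @0x33[4] → 0x4C007  P=1,RW=1,US=1,PS=0
  L1 @0x4C[29] → 0x4D007  P=1,RW=1,US=1,PS=0
  L2 @0x4D[22] → 0x50007  P=1,RW=1,US=1,PS=0
  L3 @0x50[11] → 0x53007  P=1,RW=1,US=1,PS=0
  ⇒ phys 0x53D7D  [4 reads]

TLB: [["0x20742C0B", "0x53"]]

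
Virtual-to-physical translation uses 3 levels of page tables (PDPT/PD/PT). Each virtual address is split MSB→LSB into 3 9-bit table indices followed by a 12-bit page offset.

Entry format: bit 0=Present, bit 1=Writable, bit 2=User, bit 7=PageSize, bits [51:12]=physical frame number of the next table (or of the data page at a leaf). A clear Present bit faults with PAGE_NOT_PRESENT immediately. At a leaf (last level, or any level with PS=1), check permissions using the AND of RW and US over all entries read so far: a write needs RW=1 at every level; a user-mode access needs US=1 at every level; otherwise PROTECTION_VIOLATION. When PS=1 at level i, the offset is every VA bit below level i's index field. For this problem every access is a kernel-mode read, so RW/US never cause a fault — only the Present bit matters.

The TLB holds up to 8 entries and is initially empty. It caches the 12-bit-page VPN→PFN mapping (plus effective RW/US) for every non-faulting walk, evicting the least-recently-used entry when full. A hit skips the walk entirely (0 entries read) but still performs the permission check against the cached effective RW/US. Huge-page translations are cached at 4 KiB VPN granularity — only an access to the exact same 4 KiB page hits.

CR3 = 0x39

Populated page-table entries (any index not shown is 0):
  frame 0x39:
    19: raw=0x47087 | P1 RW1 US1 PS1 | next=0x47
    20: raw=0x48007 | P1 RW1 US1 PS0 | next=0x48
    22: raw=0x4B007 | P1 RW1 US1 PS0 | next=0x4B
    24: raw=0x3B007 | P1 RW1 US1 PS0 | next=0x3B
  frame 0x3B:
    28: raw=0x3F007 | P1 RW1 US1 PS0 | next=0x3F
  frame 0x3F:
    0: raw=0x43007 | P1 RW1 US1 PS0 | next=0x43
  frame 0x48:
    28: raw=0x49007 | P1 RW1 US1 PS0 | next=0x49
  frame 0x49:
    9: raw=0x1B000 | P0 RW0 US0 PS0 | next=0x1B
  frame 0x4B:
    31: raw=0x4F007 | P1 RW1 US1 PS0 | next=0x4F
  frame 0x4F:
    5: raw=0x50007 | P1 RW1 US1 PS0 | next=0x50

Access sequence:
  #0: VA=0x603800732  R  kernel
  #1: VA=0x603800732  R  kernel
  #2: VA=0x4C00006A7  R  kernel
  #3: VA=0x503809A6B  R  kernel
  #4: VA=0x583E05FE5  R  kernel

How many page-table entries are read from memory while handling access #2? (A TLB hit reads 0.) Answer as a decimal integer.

Walk each access:
#0 VA=0x603800732 (r,kernel):
  lvl0: tbl 0x39, slot 24 ⇒ 0x3B007 (P1/RW1/US1/PS0)
  lvl1: tbl 0x3B, slot 28 ⇒ 0x3F007 (P1/RW1/US1/PS0)
  lvl2: tbl 0x3F, slot 0 ⇒ 0x43007 (P1/RW1/US1/PS0)
  ✓ 0x43732  — 3 lookups
#1 VA=0x603800732 (r,kernel):
  TLB hit vpn=0x603800 → PA=0x43732
#2 VA=0x4C00006A7 (r,kernel):
  lvl0: tbl 0x39, slot 19 ⇒ 0x47087 (P1/RW1/US1/PS1)
  ✓ 0x476A7 (huge @L0)  — 1 lookups
#3 VA=0x503809A6B (r,kernel):
  lvl0: tbl 0x39, slot 20 ⇒ 0x48007 (P1/RW1/US1/PS0)
  lvl1: tbl 0x48, slot 28 ⇒ 0x49007 (P1/RW1/US1/PS0)
  lvl2: tbl 0x49, slot 9 ⇒ 0x1B000 (P0/RW0/US0/PS0)
  ⇒ fault: PAGE_NOT_PRESENT  — 3 lookups
#4 VA=0x583E05FE5 (r,kernel):
  lvl0: tbl 0x39, slot 22 ⇒ 0x4B007 (P1/RW1/US1/PS0)
  lvl1: tbl 0x4B, slot 31 ⇒ 0x4F007 (P1/RW1/US1/PS0)
  lvl2: tbl 0x4F, slot 5 ⇒ 0x50007 (P1/RW1/US1/PS0)
  ✓ 0x50FE5  — 3 lookups

Entries read for #2: 1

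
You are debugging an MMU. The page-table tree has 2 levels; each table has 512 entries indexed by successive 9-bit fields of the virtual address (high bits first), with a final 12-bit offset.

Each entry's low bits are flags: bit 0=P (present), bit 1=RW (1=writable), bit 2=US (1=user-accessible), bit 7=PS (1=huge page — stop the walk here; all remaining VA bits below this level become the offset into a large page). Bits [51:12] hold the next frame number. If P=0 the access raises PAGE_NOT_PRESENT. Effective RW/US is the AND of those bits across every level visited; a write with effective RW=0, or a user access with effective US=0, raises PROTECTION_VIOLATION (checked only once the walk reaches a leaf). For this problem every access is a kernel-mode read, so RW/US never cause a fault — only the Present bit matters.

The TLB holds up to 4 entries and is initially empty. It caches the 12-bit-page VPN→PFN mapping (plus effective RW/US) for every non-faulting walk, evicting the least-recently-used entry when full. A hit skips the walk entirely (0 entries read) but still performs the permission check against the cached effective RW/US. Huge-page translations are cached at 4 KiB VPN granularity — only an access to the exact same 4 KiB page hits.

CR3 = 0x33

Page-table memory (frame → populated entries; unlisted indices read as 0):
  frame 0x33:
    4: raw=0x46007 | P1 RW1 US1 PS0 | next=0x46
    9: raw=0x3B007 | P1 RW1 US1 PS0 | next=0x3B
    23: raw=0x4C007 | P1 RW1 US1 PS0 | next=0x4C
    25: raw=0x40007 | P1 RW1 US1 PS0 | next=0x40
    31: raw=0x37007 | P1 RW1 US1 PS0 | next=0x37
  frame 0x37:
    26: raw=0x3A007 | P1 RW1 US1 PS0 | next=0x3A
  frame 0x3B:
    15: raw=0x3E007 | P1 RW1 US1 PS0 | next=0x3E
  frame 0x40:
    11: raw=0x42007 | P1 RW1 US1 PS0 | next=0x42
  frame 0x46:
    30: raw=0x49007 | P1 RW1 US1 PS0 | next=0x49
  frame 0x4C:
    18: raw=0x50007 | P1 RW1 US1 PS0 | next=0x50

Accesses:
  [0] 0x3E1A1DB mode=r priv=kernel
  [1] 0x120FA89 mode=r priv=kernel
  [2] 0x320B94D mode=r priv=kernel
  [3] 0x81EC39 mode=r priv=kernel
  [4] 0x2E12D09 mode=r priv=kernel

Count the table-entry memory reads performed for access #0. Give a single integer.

Trace:
#0 VA=0x3E1A1DB (r,kernel):
  L0 @0x33[31] → 0x37007  P=1,RW=1,US=1,PS=0
  L1 @0x37[26] → 0x3A007  P=1,RW=1,US=1,PS=0
  → PA=0x3A1DB  (2 entries read)
#1 VA=0x120FA89 (r,kernel):
  L0 @0x33[9] → 0x3B007  P=1,RW=1,US=1,PS=0
  L1 @0x3B[15] → 0x3E007  P=1,RW=1,US=1,PS=0
  → PA=0x3EA89  (2 entries read)
#2 VA=0x320B94D (r,kernel):
  L0 @0x33[25] → 0x40007  P=1,RW=1,US=1,PS=0
  L1 @0x40[11] → 0x42007  P=1,RW=1,US=1,PS=0
  → PA=0x4294D  (2 entries read)
#3 VA=0x81EC39 (r,kernel):
  L0 @0x33[4] → 0x46007  P=1,RW=1,US=1,PS=0
  L1 @0x46[30] → 0x49007  P=1,RW=1,US=1,PS=0
  → PA=0x49C39  (2 entries read)
#4 VA=0x2E12D09 (r,kernel):
  L0 @0x33[23] → 0x4C007  P=1,RW=1,US=1,PS=0
  L1 @0x4C[18] → 0x50007  P=1,RW=1,US=1,PS=0
  → PA=0x50D09  (2 entries read)

Entries read for #0: 2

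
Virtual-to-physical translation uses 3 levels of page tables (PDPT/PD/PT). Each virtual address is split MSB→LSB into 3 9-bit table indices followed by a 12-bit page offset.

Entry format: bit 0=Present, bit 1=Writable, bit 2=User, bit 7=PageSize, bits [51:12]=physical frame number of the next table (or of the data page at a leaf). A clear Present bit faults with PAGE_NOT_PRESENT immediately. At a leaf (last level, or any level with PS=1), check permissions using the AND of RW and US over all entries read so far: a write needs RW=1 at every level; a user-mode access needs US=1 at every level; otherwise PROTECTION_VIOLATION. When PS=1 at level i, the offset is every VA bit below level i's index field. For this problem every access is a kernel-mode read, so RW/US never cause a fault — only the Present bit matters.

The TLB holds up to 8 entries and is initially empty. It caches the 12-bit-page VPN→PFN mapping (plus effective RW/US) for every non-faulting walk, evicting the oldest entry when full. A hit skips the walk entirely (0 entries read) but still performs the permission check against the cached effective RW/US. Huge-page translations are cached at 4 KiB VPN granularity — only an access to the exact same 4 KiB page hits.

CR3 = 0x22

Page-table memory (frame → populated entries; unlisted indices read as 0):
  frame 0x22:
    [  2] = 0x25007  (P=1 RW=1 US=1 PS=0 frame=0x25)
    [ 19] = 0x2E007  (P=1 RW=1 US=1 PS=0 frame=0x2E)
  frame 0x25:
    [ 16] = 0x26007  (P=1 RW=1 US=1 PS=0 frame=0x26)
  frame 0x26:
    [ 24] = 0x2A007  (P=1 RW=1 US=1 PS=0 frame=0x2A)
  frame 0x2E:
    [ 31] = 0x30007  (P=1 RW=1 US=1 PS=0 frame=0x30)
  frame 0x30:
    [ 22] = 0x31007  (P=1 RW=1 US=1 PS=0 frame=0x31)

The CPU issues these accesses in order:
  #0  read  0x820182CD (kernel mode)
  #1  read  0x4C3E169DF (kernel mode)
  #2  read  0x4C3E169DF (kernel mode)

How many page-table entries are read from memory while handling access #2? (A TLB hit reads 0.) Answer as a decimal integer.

Per-access translation:
#0 VA=0x820182CD (r,kernel):
  lvl0: tbl 0x22, slot 2 ⇒ 0x25007 (P1/RW1/US1/PS0)
  lvl1: tbl 0x25, slot 16 ⇒ 0x26007 (P1/RW1/US1/PS0)
  lvl2: tbl 0x26, slot 24 ⇒ 0x2A007 (P1/RW1/US1/PS0)
  ✓ 0x2A2CD  — 3 lookups
#1 VA=0x4C3E169DF (r,kernel):
  lvl0: tbl 0x22, slot 19 ⇒ 0x2E007 (P1/RW1/US1/PS0)
  lvl1: tbl 0x2E, slot 31 ⇒ 0x30007 (P1/RW1/US1/PS0)
  lvl2: tbl 0x30, slot 22 ⇒ 0x31007 (P1/RW1/US1/PS0)
  ✓ 0x319DF  — 3 lookups
#2 VA=0x4C3E169DF (r,kernel):
  TLB hit vpn=0x4C3E16 → PA=0x319DF

Entries read for #2: 0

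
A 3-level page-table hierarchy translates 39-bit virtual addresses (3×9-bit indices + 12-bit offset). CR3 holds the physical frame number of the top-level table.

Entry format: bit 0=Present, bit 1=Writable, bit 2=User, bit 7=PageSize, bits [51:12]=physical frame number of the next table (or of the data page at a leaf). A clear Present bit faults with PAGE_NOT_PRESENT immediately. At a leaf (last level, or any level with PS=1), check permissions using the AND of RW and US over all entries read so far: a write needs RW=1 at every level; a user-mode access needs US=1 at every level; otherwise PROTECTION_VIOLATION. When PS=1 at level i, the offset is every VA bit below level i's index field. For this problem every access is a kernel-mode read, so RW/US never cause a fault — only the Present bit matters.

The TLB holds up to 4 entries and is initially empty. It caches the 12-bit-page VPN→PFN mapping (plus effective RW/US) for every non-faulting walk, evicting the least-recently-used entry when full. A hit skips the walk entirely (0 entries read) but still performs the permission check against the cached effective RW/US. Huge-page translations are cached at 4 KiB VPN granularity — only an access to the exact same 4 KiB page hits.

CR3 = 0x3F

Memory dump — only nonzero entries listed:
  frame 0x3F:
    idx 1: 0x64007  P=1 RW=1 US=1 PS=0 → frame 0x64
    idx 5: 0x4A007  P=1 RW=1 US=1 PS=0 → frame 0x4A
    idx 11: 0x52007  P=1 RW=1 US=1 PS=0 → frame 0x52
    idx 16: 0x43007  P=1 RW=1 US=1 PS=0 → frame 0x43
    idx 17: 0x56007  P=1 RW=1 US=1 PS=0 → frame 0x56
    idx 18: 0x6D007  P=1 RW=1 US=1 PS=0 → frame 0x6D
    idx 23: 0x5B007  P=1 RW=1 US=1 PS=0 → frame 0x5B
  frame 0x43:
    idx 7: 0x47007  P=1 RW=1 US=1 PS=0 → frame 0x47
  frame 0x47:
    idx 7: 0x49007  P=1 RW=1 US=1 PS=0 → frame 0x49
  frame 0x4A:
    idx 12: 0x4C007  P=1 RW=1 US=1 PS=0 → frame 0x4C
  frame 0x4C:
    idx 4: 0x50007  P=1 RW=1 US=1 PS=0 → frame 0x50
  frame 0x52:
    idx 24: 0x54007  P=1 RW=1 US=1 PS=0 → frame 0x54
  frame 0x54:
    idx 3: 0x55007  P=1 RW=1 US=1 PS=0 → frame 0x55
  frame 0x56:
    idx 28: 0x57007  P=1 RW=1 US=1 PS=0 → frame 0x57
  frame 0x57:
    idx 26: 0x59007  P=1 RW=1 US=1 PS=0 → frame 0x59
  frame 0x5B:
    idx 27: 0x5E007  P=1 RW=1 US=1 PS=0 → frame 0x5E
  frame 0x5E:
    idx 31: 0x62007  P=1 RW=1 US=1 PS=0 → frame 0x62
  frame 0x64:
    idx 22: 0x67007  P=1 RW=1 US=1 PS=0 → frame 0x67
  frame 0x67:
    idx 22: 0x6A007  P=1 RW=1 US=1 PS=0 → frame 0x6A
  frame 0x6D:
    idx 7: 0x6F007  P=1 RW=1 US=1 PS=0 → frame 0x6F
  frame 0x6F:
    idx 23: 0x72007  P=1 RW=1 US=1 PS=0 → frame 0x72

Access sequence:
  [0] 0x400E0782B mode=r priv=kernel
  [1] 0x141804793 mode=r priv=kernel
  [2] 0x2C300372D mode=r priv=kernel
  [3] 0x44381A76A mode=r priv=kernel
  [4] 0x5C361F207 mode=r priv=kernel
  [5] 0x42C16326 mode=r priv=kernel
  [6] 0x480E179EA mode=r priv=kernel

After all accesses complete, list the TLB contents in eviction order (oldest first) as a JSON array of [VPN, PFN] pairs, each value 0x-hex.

Per-access translation:
#0 VA=0x400E0782B (r,kernel):
  L0: frame=0x3F idx=16 entry=0x43007 [P=1 RW=1 US=1 PS=0]
  L1: frame=0x43 idx=7 entry=0x47007 [P=1 RW=1 US=1 PS=0]
  L2: frame=0x47 idx=7 entry=0x49007 [P=1 RW=1 US=1 PS=0]
  ✓ 0x4982B  — 3 lookups
#1 VA=0x141804793 (r,kernel):
  L0: frame=0x3F idx=5 entry=0x4A007 [P=1 RW=1 US=1 PS=0]
  L1: frame=0x4A idx=12 entry=0x4C007 [P=1 RW=1 US=1 PS=0]
  L2: frame=0x4C idx=4 entry=0x50007 [P=1 RW=1 US=1 PS=0]
  ✓ 0x50793  — 3 lookups
#2 VA=0x2C300372D (r,kernel):
  L0: frame=0x3F idx=11 entry=0x52007 [P=1 RW=1 US=1 PS=0]
  L1: frame=0x52 idx=24 entry=0x54007 [P=1 RW=1 US=1 PS=0]
  L2: frame=0x54 idx=3 entry=0x55007 [P=1 RW=1 US=1 PS=0]
  ✓ 0x5572D  — 3 lookups
#3 VA=0x44381A76A (r,kernel):
  L0: frame=0x3F idx=17 entry=0x56007 [P=1 RW=1 US=1 PS=0]
  L1: frame=0x56 idx=28 entry=0x57007 [P=1 RW=1 US=1 PS=0]
  L2: frame=0x57 idx=26 entry=0x59007 [P=1 RW=1 US=1 PS=0]
  ✓ 0x5976A  — 3 lookups
#4 VA=0x5C361F207 (r,kernel):
  L0: frame=0x3F idx=23 entry=0x5B007 [P=1 RW=1 US=1 PS=0]
  L1: frame=0x5B idx=27 entry=0x5E007 [P=1 RW=1 US=1 PS=0]
  L2: frame=0x5E idx=31 entry=0x62007 [P=1 RW=1 US=1 PS=0]
  ✓ 0x62207  — 3 lookups
#5 VA=0x42C16326 (r,kernel):
  L0: frame=0x3F idx=1 entry=0x64007 [P=1 RW=1 US=1 PS=0]
  L1: frame=0x64 idx=22 entry=0x67007 [P=1 RW=1 US=1 PS=0]
  L2: frame=0x67 idx=22 entry=0x6A007 [P=1 RW=1 US=1 PS=0]
  ✓ 0x6A326  — 3 lookups
#6 VA=0x480E179EA (r,kernel):
  L0: frame=0x3F idx=18 entry=0x6D007 [P=1 RW=1 US=1 PS=0]
  L1: frame=0x6D idx=7 entry=0x6F007 [P=1 RW=1 US=1 PS=0]
  L2: frame=0x6F idx=23 entry=0x72007 [P=1 RW=1 US=1 PS=0]
  ✓ 0x729EA  — 3 lookups

TLB: [["0x44381A", "0x59"], ["0x5C361F", "0x62"], ["0x42C16", "0x6A"], ["0x480E17", "0x72"]]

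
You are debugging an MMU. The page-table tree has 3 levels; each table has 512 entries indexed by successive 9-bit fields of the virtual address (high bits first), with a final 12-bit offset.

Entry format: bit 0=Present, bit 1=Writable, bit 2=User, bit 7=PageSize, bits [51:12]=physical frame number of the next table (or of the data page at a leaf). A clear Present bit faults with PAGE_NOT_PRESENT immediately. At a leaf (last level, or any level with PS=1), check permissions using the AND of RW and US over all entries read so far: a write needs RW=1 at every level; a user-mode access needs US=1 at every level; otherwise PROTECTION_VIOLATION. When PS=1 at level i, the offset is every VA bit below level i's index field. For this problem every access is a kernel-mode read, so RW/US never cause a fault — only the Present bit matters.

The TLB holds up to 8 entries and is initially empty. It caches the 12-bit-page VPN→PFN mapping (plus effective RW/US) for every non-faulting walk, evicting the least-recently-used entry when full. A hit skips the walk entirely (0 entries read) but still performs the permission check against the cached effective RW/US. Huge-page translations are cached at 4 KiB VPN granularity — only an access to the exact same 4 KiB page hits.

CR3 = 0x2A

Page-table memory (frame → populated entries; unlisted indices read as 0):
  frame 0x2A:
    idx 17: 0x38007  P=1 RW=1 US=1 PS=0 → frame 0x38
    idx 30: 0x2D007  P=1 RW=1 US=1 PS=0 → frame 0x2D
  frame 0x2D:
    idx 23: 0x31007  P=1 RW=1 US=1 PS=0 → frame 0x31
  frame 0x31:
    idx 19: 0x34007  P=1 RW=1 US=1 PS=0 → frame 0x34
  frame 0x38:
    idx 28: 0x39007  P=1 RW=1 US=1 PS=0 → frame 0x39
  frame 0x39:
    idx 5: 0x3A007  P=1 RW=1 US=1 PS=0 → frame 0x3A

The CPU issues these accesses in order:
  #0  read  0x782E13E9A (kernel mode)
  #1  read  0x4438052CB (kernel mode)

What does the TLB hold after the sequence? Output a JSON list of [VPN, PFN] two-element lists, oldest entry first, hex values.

Per-access translation:
#0 VA=0x782E13E9A (r,kernel):
  L0: frame=0x2A idx=30 entry=0x2D007 [P=1 RW=1 US=1 PS=0]
  L1: frame=0x2D idx=23 entry=0x31007 [P=1 RW=1 US=1 PS=0]
  L2: frame=0x31 idx=19 entry=0x34007 [P=1 RW=1 US=1 PS=0]
  ⇒ phys 0x34E9A  [3 reads]
#1 VA=0x4438052CB (r,kernel):
  L0: frame=0x2A idx=17 entry=0x38007 [P=1 RW=1 US=1 PS=0]
  L1: frame=0x38 idx=28 entry=0x39007 [P=1 RW=1 US=1 PS=0]
  L2: frame=0x39 idx=5 entry=0x3A007 [P=1 RW=1 US=1 PS=0]
  ⇒ phys 0x3A2CB  [3 reads]

TLB: [["0x782E13", "0x34"], ["0x443805", "0x3A"]]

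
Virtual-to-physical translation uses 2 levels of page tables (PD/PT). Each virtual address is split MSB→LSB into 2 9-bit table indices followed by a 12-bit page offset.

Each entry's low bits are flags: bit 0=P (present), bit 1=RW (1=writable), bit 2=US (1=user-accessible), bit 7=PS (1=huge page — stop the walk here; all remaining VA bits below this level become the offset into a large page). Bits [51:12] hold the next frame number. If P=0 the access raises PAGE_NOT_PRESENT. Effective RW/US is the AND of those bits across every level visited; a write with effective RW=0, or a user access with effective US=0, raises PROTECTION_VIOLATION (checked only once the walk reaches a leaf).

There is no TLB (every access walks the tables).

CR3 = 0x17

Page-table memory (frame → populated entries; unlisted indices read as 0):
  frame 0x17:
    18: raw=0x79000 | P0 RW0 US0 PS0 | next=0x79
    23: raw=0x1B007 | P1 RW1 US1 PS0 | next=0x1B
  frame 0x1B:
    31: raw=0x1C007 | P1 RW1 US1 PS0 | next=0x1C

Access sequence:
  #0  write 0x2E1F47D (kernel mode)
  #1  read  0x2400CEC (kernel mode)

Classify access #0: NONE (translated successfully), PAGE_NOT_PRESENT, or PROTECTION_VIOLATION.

Per-access translation:
#0 VA=0x2E1F47D (w,kernel):
  L0 @0x17[23] → 0x1B007  P=1,RW=1,US=1,PS=0
  L1 @0x1B[31] → 0x1C007  P=1,RW=1,US=1,PS=0
  ⇒ phys 0x1C47D  [2 reads]
#1 VA=0x2400CEC (r,kernel):
  L0 @0x17[18] → 0x79000  P=0,RW=0,US=0,PS=0
  ✗ PAGE_NOT_PRESENT  [1 reads]

Access #0 fault: NONE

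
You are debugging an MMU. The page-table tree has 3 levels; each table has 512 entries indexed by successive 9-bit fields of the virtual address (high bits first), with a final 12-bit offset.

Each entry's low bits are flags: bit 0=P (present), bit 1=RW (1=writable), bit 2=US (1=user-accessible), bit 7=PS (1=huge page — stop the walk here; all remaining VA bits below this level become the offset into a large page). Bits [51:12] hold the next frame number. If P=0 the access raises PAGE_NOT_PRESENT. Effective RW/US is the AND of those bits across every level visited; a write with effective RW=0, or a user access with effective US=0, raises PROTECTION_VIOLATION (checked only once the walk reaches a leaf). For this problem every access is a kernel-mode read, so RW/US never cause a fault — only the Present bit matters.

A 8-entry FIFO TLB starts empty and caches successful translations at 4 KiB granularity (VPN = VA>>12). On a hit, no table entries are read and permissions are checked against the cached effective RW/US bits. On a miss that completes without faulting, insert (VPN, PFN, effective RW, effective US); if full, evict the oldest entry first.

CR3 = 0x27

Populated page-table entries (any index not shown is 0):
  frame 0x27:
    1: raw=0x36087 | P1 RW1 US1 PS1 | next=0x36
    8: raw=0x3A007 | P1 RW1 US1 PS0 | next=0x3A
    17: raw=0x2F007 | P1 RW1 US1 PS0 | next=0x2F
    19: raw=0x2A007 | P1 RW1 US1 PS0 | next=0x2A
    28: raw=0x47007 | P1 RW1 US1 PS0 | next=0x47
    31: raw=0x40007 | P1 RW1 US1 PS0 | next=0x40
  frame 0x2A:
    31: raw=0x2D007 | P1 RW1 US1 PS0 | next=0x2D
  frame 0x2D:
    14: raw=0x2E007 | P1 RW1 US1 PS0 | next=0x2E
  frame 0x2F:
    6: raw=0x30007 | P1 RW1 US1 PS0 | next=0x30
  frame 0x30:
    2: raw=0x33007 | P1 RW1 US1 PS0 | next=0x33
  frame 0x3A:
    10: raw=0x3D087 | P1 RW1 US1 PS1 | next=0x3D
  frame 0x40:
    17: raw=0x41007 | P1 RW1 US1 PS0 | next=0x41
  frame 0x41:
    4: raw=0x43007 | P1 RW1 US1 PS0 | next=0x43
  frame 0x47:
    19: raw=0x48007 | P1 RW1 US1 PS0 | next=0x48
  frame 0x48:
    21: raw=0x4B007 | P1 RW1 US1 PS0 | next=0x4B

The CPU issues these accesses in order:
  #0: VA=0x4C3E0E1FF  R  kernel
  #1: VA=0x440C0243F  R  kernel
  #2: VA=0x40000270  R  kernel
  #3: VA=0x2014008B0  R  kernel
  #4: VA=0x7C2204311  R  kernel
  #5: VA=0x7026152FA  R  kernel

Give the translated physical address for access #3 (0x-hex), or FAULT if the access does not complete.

Per-access translation:
#0 VA=0x4C3E0E1FF (r,kernel):
  [0] read 0x27 idx=19: raw=0x2A007 flags P=1 W=1 U=1 S=0
  [1] read 0x2A idx=31: raw=0x2D007 flags P=1 W=1 U=1 S=0
  [2] read 0x2D idx=14: raw=0x2E007 flags P=1 W=1 U=1 S=0
  ⇒ phys 0x2E1FF  [3 reads]
#1 VA=0x440C0243F (r,kernel):
  [0] read 0x27 idx=17: raw=0x2F007 flags P=1 W=1 U=1 S=0
  [1] read 0x2F idx=6: raw=0x30007 flags P=1 W=1 U=1 S=0
  [2] read 0x30 idx=2: raw=0x33007 flags P=1 W=1 U=1 S=0
  ⇒ phys 0x3343F  [3 reads]
#2 VA=0x40000270 (r,kernel):
  [0] read 0x27 idx=1: raw=0x36087 flags P=1 W=1 U=1 S=1
  ⇒ phys 0x36270 (huge @L0)  [1 reads]
#3 VA=0x2014008B0 (r,kernel):
  [0] read 0x27 idx=8: raw=0x3A007 flags P=1 W=1 U=1 S=0
  [1] read 0x3A idx=10: raw=0x3D087 flags P=1 W=1 U=1 S=1
  ⇒ phys 0x3D8B0 (huge @L1)  [2 reads]
#4 VA=0x7C2204311 (r,kernel):
  [0] read 0x27 idx=31: raw=0x40007 flags P=1 W=1 U=1 S=0
  [1] read 0x40 idx=17: raw=0x41007 flags P=1 W=1 U=1 S=0
  [2] read 0x41 idx=4: raw=0x43007 flags P=1 W=1 U=1 S=0
  ⇒ phys 0x43311  [3 reads]
#5 VA=0x7026152FA (r,kernel):
  [0] read 0x27 idx=28: raw=0x47007 flags P=1 W=1 U=1 S=0
  [1] read 0x47 idx=19: raw=0x48007 flags P=1 W=1 U=1 S=0
  [2] read 0x48 idx=21: raw=0x4B007 flags P=1 W=1 U=1 S=0
  ⇒ phys 0x4B2FA  [3 reads]

Access #3 PA: 0x3D8B0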